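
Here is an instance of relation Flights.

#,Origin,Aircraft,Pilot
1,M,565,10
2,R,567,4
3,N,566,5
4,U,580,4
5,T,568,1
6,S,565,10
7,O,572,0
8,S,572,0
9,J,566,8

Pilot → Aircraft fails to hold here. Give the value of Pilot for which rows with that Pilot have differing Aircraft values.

4

Pilot=10: rows 1, 6 → Aircraft = 565, 565 ✓
Pilot=4: rows 2, 4 → Aircraft takes values {567, 580} — violation
Pilot=5: row 3 → Aircraft = 566 ✓
Pilot=1: row 5 → Aircraft = 568 ✓
Pilot=0: rows 7, 8 → Aircraft = 572, 572 ✓
Pilot=8: row 9 → Aircraft = 566 ✓
The only Pilot value with inconsistent Aircraft is Pilot=4.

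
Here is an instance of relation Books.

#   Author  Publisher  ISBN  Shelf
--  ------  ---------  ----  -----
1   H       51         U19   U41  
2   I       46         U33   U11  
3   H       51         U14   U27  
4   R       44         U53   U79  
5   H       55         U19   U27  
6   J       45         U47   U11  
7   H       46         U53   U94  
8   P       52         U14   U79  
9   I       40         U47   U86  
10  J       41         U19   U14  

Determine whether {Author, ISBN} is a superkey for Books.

No

Rows 1 and 5 have the same {Author, ISBN} value (Author=H, ISBN=U19) but are distinct tuples, so {Author, ISBN} does not determine every attribute — not a superkey.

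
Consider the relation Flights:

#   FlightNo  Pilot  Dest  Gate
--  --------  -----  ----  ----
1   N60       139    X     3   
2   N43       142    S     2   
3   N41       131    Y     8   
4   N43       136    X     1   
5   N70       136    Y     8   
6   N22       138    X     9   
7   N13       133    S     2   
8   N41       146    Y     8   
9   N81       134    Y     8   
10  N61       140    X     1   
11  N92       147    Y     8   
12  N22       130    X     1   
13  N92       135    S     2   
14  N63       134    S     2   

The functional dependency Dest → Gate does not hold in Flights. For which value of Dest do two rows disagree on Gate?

Dest=X: rows 1, 4, 6, 10, 12 → Gate takes values {3, 1, 9} — violation
Dest=S: rows 2, 7, 13, 14 → Gate = 2, 2, 2, 2 ✓
Dest=Y: rows 3, 5, 8, 9, 11 → Gate = 8, 8, 8, 8, 8 ✓
The only Dest value with inconsistent Gate is Dest=X.

X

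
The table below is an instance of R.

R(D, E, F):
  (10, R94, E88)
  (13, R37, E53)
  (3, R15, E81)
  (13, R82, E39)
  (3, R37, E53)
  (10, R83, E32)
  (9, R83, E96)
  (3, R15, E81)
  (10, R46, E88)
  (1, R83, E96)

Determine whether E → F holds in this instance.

No

E=R94: 1 row → F = E88 ✓
E=R37: 2 rows → F = E53, E53 ✓
E=R15: 2 rows → F = E81, E81 ✓
E=R82: 1 row → F = E39 ✓
E=R83: 3 rows → F takes values {E32, E96} — violation
E=R46: 1 row → F = E88 ✓
Two rows agree on E but differ on F, so E → F does not hold.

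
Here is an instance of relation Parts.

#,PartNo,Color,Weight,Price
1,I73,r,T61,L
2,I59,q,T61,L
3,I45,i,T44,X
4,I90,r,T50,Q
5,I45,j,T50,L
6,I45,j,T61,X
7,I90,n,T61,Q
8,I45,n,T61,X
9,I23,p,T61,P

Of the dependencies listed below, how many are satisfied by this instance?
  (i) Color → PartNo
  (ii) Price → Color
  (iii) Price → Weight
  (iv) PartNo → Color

(i) Color → PartNo: Color=r: rows 1, 4 → PartNo takes values {I73, I90} — violation; Color=n: rows 7, 8 → PartNo takes values {I90, I45} — violation — fails.
(ii) Price → Color: Price=L: rows 1, 2, 5 → Color takes values {r, q, j} — violation; Price=X: rows 3, 6, 8 → Color takes values {i, j, n} — violation; Price=Q: rows 4, 7 → Color takes values {r, n} — violation — fails.
(iii) Price → Weight: Price=L: rows 1, 2, 5 → Weight takes values {T61, T50} — violation; Price=X: rows 3, 6, 8 → Weight takes values {T44, T61} — violation; Price=Q: rows 4, 7 → Weight takes values {T50, T61} — violation — fails.
(iv) PartNo → Color: PartNo=I45: rows 3, 5, 6, 8 → Color takes values {i, j, n} — violation; PartNo=I90: rows 4, 7 → Color takes values {r, n} — violation — fails.
None of the 4 dependencies hold.

0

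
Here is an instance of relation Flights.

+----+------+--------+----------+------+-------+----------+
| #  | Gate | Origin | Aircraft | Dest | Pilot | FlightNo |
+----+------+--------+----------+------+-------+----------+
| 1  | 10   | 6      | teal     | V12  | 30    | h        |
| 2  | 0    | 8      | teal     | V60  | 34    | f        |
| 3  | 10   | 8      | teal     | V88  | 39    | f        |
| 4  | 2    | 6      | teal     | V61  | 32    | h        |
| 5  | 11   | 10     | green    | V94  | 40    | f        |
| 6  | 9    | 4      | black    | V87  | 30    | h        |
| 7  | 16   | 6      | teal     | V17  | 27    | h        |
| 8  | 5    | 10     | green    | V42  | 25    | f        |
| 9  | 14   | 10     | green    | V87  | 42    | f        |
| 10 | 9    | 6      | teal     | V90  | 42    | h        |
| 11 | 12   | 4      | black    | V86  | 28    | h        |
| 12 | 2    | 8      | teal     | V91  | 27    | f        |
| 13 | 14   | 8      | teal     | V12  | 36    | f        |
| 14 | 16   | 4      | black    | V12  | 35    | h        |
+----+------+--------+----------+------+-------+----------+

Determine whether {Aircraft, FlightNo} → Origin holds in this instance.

(Aircraft=teal, FlightNo=h): rows 1, 4, 7, 10 → Origin = 6, 6, 6, 6 ✓
(Aircraft=teal, FlightNo=f): rows 2, 3, 12, 13 → Origin = 8, 8, 8, 8 ✓
(Aircraft=green, FlightNo=f): rows 5, 8, 9 → Origin = 10, 10, 10 ✓
(Aircraft=black, FlightNo=h): rows 6, 11, 14 → Origin = 4, 4, 4 ✓
Every {Aircraft, FlightNo} value is associated with a single Origin value, so {Aircraft, FlightNo} → Origin holds.

Yes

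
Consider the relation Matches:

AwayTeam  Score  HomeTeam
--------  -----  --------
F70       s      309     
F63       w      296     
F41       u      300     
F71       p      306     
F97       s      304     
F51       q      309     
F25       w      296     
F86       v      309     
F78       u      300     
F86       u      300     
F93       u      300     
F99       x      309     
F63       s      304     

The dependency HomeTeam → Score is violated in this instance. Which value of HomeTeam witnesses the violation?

HomeTeam=309: 4 rows → Score takes values {s, q, v, x} — violation
HomeTeam=296: 2 rows → Score = w, w ✓
HomeTeam=300: 4 rows → Score = u, u, u, u ✓
HomeTeam=306: 1 row → Score = p ✓
HomeTeam=304: 2 rows → Score = s, s ✓
The only HomeTeam value with inconsistent Score is HomeTeam=309.

309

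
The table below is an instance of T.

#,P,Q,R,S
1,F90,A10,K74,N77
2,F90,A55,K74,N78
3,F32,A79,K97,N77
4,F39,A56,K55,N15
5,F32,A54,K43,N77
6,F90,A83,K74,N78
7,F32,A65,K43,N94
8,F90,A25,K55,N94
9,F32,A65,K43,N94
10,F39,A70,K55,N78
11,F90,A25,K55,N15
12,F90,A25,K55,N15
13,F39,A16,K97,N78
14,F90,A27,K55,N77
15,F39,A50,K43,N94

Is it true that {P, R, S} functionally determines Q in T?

(P=F90, R=K74, S=N77): row 1 → Q = A10 ✓
(P=F90, R=K74, S=N78): rows 2, 6 → Q takes values {A55, A83} — violation
(P=F32, R=K97, S=N77): row 3 → Q = A79 ✓
(P=F39, R=K55, S=N15): row 4 → Q = A56 ✓
(P=F32, R=K43, S=N77): row 5 → Q = A54 ✓
(P=F32, R=K43, S=N94): rows 7, 9 → Q = A65, A65 ✓
(P=F90, R=K55, S=N94): row 8 → Q = A25 ✓
(P=F39, R=K55, S=N78): row 10 → Q = A70 ✓
(P=F90, R=K55, S=N15): rows 11, 12 → Q = A25, A25 ✓
(P=F39, R=K97, S=N78): row 13 → Q = A16 ✓
(P=F90, R=K55, S=N77): row 14 → Q = A27 ✓
(P=F39, R=K43, S=N94): row 15 → Q = A50 ✓
Two rows agree on {P, R, S} but differ on Q, so {P, R, S} → Q does not hold.

No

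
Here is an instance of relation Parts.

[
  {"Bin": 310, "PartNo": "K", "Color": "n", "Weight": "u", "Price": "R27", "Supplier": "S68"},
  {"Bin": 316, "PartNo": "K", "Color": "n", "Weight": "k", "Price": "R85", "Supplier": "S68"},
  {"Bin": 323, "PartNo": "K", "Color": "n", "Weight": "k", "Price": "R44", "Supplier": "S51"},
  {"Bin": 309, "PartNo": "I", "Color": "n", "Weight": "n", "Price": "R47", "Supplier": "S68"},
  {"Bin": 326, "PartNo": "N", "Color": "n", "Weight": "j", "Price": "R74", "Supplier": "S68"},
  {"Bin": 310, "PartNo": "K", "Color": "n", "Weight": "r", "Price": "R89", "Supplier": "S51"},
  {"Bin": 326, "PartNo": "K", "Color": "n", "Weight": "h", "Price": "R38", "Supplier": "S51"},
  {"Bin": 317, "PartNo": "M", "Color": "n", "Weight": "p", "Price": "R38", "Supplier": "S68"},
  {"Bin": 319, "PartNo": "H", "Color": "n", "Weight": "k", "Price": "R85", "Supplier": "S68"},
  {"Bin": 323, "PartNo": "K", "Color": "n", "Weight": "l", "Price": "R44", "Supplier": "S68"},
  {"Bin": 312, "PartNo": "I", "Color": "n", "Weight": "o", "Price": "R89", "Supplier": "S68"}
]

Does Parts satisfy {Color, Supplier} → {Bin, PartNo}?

(Color=n, Supplier=S68): 8 rows → {Bin,PartNo} takes values {(310, K), (316, K), (309, I), (326, N), (317, M), (319, H), (323, K), (312, I)} — violation
(Color=n, Supplier=S51): 3 rows → {Bin,PartNo} takes values {(323, K), (310, K), (326, K)} — violation
Two rows agree on {Color, Supplier} but differ on {Bin, PartNo}, so {Color, Supplier} → {Bin, PartNo} does not hold.

No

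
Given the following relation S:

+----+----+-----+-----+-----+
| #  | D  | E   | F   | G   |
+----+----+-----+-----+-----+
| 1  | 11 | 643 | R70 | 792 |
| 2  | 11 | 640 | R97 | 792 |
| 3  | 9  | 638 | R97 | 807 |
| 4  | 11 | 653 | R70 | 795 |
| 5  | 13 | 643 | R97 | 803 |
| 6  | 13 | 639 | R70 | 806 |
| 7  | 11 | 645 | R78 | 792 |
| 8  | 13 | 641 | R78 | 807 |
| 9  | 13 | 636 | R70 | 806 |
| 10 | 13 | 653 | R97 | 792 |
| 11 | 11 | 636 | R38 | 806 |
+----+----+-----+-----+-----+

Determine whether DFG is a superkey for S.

No

Rows 6 and 9 have the same DFG value (D=13, F=R70, G=806) but are distinct tuples, so DFG does not determine every attribute — not a superkey.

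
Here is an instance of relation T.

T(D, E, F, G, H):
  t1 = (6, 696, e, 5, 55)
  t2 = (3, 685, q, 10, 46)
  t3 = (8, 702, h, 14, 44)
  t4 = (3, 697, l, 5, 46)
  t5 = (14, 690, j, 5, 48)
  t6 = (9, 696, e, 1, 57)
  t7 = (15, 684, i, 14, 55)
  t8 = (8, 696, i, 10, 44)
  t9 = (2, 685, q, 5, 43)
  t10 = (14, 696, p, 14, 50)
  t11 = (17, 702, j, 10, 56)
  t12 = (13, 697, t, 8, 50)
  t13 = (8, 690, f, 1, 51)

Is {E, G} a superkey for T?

All 13 rows have distinct {E, G} values, so {E, G} → (all attributes) holds and {E, G} is a superkey.

Yes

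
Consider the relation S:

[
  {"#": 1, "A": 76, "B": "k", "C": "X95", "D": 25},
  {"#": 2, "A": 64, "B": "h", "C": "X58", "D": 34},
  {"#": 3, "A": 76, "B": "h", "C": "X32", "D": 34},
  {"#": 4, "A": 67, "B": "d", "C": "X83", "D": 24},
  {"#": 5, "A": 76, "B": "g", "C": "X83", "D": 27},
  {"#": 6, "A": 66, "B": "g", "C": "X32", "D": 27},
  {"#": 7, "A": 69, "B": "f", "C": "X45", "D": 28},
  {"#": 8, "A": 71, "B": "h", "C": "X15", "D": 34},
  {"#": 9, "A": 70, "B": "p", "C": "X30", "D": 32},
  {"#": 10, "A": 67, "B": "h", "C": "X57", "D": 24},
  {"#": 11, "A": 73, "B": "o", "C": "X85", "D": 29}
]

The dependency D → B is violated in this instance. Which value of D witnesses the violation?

24

D=25: row 1 → B = k ✓
D=34: rows 2, 3, 8 → B = h, h, h ✓
D=24: rows 4, 10 → B takes values {d, h} — violation
D=27: rows 5, 6 → B = g, g ✓
D=28: row 7 → B = f ✓
D=32: row 9 → B = p ✓
D=29: row 11 → B = o ✓
The only D value with inconsistent B is D=24.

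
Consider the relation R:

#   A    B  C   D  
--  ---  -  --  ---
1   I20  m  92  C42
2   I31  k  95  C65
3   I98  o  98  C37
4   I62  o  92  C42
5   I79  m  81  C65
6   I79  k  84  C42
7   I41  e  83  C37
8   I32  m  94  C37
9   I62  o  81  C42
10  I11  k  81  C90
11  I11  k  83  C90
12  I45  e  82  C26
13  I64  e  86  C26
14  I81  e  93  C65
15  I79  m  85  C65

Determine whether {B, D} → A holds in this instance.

No

(B=m, D=C42): row 1 → A = I20 ✓
(B=k, D=C65): row 2 → A = I31 ✓
(B=o, D=C37): row 3 → A = I98 ✓
(B=o, D=C42): rows 4, 9 → A = I62, I62 ✓
(B=m, D=C65): rows 5, 15 → A = I79, I79 ✓
(B=k, D=C42): row 6 → A = I79 ✓
(B=e, D=C37): row 7 → A = I41 ✓
(B=m, D=C37): row 8 → A = I32 ✓
(B=k, D=C90): rows 10, 11 → A = I11, I11 ✓
(B=e, D=C26): rows 12, 13 → A takes values {I45, I64} — violation
(B=e, D=C65): row 14 → A = I81 ✓
Two rows agree on {B, D} but differ on A, so {B, D} → A does not hold.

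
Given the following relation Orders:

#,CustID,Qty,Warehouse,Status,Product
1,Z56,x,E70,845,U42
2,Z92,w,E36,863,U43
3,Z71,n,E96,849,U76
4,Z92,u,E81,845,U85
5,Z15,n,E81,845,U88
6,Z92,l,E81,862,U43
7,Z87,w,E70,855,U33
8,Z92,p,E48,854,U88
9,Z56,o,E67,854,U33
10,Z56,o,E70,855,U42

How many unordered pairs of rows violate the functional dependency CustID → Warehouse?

7

CustID=Z56: violating pairs (1,9), (9,10) — 2 pairs.
CustID=Z92: violating pairs (2,4), (2,6), (2,8), (4,8), (6,8) — 5 pairs.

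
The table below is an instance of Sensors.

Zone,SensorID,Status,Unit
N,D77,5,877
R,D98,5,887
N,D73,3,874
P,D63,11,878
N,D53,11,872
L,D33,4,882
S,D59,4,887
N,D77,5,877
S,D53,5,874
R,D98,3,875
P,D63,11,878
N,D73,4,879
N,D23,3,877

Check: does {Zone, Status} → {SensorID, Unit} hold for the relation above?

(Zone=N, Status=5): 2 rows → {SensorID,Unit} = (D77, 877), (D77, 877) ✓
(Zone=R, Status=5): 1 row → {SensorID,Unit} = (D98, 887) ✓
(Zone=N, Status=3): 2 rows → {SensorID,Unit} takes values {(D73, 874), (D23, 877)} — violation
(Zone=P, Status=11): 2 rows → {SensorID,Unit} = (D63, 878), (D63, 878) ✓
(Zone=N, Status=11): 1 row → {SensorID,Unit} = (D53, 872) ✓
(Zone=L, Status=4): 1 row → {SensorID,Unit} = (D33, 882) ✓
(Zone=S, Status=4): 1 row → {SensorID,Unit} = (D59, 887) ✓
(Zone=S, Status=5): 1 row → {SensorID,Unit} = (D53, 874) ✓
(Zone=R, Status=3): 1 row → {SensorID,Unit} = (D98, 875) ✓
(Zone=N, Status=4): 1 row → {SensorID,Unit} = (D73, 879) ✓
Two rows agree on {Zone, Status} but differ on {SensorID, Unit}, so {Zone, Status} → {SensorID, Unit} does not hold.

No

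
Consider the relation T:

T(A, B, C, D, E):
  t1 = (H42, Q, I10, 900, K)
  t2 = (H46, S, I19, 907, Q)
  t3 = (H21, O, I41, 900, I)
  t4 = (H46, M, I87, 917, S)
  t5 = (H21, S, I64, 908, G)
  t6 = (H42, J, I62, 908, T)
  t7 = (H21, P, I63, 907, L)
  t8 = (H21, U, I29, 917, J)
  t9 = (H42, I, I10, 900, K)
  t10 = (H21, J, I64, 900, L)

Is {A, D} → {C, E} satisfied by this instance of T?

(A=H42, D=900): rows 1, 9 → {C,E} = (I10, K), (I10, K) ✓
(A=H46, D=907): row 2 → {C,E} = (I19, Q) ✓
(A=H21, D=900): rows 3, 10 → {C,E} takes values {(I41, I), (I64, L)} — violation
(A=H46, D=917): row 4 → {C,E} = (I87, S) ✓
(A=H21, D=908): row 5 → {C,E} = (I64, G) ✓
(A=H42, D=908): row 6 → {C,E} = (I62, T) ✓
(A=H21, D=907): row 7 → {C,E} = (I63, L) ✓
(A=H21, D=917): row 8 → {C,E} = (I29, J) ✓
Two rows agree on {A, D} but differ on {C, E}, so {A, D} → {C, E} does not hold.

No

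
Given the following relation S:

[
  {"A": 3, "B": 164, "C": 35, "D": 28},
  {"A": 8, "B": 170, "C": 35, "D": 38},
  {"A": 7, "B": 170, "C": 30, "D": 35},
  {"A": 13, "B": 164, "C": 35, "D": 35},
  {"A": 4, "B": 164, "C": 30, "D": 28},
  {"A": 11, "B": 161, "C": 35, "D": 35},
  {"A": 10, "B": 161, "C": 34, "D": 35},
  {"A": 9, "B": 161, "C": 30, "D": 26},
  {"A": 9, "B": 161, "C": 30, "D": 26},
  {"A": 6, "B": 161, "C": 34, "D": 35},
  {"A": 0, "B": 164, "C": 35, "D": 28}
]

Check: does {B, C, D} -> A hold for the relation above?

No

(B=164, C=35, D=28): 2 rows → A takes values {3, 0} — violation
(B=170, C=35, D=38): 1 row → A = 8 ✓
(B=170, C=30, D=35): 1 row → A = 7 ✓
(B=164, C=35, D=35): 1 row → A = 13 ✓
(B=164, C=30, D=28): 1 row → A = 4 ✓
(B=161, C=35, D=35): 1 row → A = 11 ✓
(B=161, C=34, D=35): 2 rows → A takes values {10, 6} — violation
(B=161, C=30, D=26): 2 rows → A = 9, 9 ✓
Two rows agree on {B, C, D} but differ on A, so {B, C, D} -> A does not hold.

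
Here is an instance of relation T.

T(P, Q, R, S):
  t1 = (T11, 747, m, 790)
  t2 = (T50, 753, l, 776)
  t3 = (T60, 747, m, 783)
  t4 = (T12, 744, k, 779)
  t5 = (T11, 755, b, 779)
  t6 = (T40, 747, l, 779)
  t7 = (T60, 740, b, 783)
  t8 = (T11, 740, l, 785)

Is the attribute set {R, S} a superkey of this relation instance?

All 8 rows have distinct {R, S} values, so {R, S} → (all attributes) holds and {R, S} is a superkey.

Yes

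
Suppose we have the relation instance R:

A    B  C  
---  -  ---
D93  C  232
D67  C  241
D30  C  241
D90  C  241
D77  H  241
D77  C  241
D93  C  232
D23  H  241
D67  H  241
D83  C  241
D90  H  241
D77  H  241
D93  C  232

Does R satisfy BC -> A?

No

(B=C, C=232): 3 rows → A = D93, D93, D93 ✓
(B=C, C=241): 5 rows → A takes values {D67, D30, D90, D77, D83} — violation
(B=H, C=241): 5 rows → A takes values {D77, D23, D67, D90} — violation
Two rows agree on BC but differ on A, so BC -> A does not hold.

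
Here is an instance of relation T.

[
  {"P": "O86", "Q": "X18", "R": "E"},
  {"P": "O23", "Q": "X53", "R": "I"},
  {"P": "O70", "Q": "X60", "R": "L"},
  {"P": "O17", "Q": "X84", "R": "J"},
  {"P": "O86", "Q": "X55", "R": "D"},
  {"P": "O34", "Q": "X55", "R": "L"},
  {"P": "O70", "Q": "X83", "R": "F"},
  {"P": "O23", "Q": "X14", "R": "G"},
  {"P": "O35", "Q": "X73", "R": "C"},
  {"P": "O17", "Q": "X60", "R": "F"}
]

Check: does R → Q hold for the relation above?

R=E: 1 row → Q = X18 ✓
R=I: 1 row → Q = X53 ✓
R=L: 2 rows → Q takes values {X60, X55} — violation
R=J: 1 row → Q = X84 ✓
R=D: 1 row → Q = X55 ✓
R=F: 2 rows → Q takes values {X83, X60} — violation
R=G: 1 row → Q = X14 ✓
R=C: 1 row → Q = X73 ✓
Two rows agree on R but differ on Q, so R → Q does not hold.

No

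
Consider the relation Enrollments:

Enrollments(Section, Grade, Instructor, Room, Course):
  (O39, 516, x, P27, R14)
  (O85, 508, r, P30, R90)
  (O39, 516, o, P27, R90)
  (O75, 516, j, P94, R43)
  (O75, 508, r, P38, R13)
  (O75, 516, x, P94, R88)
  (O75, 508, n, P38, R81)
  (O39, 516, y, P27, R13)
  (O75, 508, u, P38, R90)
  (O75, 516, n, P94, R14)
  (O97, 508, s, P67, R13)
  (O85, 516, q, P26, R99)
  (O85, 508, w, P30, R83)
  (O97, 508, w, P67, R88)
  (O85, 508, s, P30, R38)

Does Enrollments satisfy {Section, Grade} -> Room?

(Section=O39, Grade=516): 3 rows → Room = P27, P27, P27 ✓
(Section=O85, Grade=508): 3 rows → Room = P30, P30, P30 ✓
(Section=O75, Grade=516): 3 rows → Room = P94, P94, P94 ✓
(Section=O75, Grade=508): 3 rows → Room = P38, P38, P38 ✓
(Section=O97, Grade=508): 2 rows → Room = P67, P67 ✓
(Section=O85, Grade=516): 1 row → Room = P26 ✓
Every {Section, Grade} value is associated with a single Room value, so {Section, Grade} -> Room holds.

Yes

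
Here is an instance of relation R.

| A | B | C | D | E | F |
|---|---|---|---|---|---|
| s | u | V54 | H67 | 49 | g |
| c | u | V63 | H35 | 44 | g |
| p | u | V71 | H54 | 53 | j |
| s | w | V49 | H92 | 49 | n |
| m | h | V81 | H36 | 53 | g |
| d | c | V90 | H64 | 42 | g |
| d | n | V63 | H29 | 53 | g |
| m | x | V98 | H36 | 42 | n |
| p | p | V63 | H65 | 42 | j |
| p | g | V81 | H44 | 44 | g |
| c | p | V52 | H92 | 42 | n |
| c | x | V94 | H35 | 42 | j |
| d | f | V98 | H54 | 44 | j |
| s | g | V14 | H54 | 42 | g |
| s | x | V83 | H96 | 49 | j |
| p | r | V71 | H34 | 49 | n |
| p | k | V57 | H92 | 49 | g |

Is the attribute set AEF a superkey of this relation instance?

All 17 rows have distinct AEF values, so AEF → (all attributes) holds and AEF is a superkey.

Yes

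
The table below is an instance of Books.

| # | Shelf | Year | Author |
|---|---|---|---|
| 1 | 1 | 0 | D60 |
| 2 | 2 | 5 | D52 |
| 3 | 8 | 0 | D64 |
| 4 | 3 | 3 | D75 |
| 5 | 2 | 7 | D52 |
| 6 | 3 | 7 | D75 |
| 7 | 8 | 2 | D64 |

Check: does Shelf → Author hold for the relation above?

Shelf=1: row 1 → Author = D60 ✓
Shelf=2: rows 2, 5 → Author = D52, D52 ✓
Shelf=8: rows 3, 7 → Author = D64, D64 ✓
Shelf=3: rows 4, 6 → Author = D75, D75 ✓
Every Shelf value is associated with a single Author value, so Shelf → Author holds.

Yes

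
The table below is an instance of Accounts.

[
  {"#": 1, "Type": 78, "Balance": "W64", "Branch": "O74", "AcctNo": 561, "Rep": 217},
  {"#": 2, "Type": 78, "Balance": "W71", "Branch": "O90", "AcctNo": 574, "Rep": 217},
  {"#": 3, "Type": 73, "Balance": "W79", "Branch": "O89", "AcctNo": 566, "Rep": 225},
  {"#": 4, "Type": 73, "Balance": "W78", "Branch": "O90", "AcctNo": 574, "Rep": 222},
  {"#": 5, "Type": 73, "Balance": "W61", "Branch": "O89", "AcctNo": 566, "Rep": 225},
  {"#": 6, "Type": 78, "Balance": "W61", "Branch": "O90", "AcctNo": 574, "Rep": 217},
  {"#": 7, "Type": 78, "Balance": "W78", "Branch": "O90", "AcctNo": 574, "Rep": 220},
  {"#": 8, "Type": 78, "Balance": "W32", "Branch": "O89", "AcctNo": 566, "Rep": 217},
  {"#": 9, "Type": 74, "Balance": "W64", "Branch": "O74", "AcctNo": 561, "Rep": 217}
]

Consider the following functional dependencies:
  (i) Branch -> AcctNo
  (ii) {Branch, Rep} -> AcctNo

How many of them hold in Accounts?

2

(i) Branch -> AcctNo: every LHS value maps to a single RHS value — holds.
(ii) {Branch, Rep} -> AcctNo: every LHS value maps to a single RHS value — holds.
2 of the 2 dependencies hold.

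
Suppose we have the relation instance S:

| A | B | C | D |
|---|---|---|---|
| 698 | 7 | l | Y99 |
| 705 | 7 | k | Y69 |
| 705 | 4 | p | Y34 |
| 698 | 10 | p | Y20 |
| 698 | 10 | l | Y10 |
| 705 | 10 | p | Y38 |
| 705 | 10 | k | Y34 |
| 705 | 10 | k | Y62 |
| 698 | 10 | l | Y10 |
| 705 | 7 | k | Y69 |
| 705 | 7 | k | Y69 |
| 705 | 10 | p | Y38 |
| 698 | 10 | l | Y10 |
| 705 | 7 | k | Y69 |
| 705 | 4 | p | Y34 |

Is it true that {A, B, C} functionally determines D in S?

No

(A=698, B=7, C=l): 1 row → D = Y99 ✓
(A=705, B=7, C=k): 4 rows → D = Y69, Y69, Y69, Y69 ✓
(A=705, B=4, C=p): 2 rows → D = Y34, Y34 ✓
(A=698, B=10, C=p): 1 row → D = Y20 ✓
(A=698, B=10, C=l): 3 rows → D = Y10, Y10, Y10 ✓
(A=705, B=10, C=p): 2 rows → D = Y38, Y38 ✓
(A=705, B=10, C=k): 2 rows → D takes values {Y34, Y62} — violation
Two rows agree on {A, B, C} but differ on D, so {A, B, C} -> D does not hold.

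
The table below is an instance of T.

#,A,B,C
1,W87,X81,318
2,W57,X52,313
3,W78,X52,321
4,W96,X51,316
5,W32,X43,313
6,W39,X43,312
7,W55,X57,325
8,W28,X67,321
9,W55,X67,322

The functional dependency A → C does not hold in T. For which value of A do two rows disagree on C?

W55

A=W87: row 1 → C = 318 ✓
A=W57: row 2 → C = 313 ✓
A=W78: row 3 → C = 321 ✓
A=W96: row 4 → C = 316 ✓
A=W32: row 5 → C = 313 ✓
A=W39: row 6 → C = 312 ✓
A=W55: rows 7, 9 → C takes values {325, 322} — violation
A=W28: row 8 → C = 321 ✓
The only A value with inconsistent C is A=W55.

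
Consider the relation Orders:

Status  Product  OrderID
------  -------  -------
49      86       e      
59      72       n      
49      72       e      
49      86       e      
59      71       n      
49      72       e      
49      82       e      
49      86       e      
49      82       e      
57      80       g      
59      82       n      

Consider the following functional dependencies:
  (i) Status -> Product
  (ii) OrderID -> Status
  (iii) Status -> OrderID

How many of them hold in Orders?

(i) Status -> Product: Status=49: 7 rows → Product takes values {86, 72, 82} — violation; Status=59: 3 rows → Product takes values {72, 71, 82} — violation — fails.
(ii) OrderID -> Status: every LHS value maps to a single RHS value — holds.
(iii) Status -> OrderID: every LHS value maps to a single RHS value — holds.
2 of the 3 dependencies hold.

2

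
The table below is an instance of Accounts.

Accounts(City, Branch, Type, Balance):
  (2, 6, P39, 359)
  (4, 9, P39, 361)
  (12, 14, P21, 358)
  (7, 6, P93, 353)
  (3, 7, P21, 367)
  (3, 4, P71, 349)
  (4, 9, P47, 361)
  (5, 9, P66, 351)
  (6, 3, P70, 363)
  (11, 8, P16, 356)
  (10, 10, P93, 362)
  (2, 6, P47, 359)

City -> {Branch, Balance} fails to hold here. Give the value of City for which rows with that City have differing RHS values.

City=2: 2 rows → {Branch,Balance} = (6, 359), (6, 359) ✓
City=4: 2 rows → {Branch,Balance} = (9, 361), (9, 361) ✓
City=12: 1 row → {Branch,Balance} = (14, 358) ✓
City=7: 1 row → {Branch,Balance} = (6, 353) ✓
City=3: 2 rows → {Branch,Balance} takes values {(7, 367), (4, 349)} — violation
City=5: 1 row → {Branch,Balance} = (9, 351) ✓
City=6: 1 row → {Branch,Balance} = (3, 363) ✓
City=11: 1 row → {Branch,Balance} = (8, 356) ✓
City=10: 1 row → {Branch,Balance} = (10, 362) ✓
The only City value with inconsistent RHS is City=3.

3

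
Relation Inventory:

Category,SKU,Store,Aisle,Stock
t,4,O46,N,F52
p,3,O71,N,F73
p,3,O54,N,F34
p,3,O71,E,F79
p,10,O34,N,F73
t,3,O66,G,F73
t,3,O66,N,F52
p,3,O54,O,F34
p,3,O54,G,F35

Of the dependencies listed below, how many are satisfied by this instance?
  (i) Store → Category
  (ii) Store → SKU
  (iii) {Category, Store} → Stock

2

(i) Store → Category: every LHS value maps to a single RHS value — holds.
(ii) Store → SKU: every LHS value maps to a single RHS value — holds.
(iii) {Category, Store} → Stock: (Category=p, Store=O71): 2 rows → Stock takes values {F73, F79} — violation; (Category=p, Store=O54): 3 rows → Stock takes values {F34, F35} — violation; (Category=t, Store=O66): 2 rows → Stock takes values {F73, F52} — violation — fails.
2 of the 3 dependencies hold.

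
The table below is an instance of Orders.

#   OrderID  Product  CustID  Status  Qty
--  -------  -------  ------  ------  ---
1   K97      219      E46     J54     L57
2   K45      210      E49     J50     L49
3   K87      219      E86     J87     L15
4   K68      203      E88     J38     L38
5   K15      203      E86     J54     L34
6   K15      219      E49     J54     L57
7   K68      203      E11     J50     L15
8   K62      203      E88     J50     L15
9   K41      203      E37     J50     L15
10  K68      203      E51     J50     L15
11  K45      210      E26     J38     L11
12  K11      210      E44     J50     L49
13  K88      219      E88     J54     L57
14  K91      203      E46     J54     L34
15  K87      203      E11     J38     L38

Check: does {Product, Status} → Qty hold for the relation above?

(Product=219, Status=J54): rows 1, 6, 13 → Qty = L57, L57, L57 ✓
(Product=210, Status=J50): rows 2, 12 → Qty = L49, L49 ✓
(Product=219, Status=J87): row 3 → Qty = L15 ✓
(Product=203, Status=J38): rows 4, 15 → Qty = L38, L38 ✓
(Product=203, Status=J54): rows 5, 14 → Qty = L34, L34 ✓
(Product=203, Status=J50): rows 7, 8, 9, 10 → Qty = L15, L15, L15, L15 ✓
(Product=210, Status=J38): row 11 → Qty = L11 ✓
Every {Product, Status} value is associated with a single Qty value, so {Product, Status} → Qty holds.

Yes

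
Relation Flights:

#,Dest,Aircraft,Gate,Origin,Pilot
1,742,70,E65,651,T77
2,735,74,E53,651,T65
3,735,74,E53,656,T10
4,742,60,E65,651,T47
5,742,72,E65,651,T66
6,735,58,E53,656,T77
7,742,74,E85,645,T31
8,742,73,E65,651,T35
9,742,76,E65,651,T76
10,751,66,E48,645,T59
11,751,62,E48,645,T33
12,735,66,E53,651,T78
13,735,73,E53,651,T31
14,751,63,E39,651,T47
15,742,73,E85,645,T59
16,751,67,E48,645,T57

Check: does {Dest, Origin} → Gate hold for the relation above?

Yes

(Dest=742, Origin=651): rows 1, 4, 5, 8, 9 → Gate = E65, E65, E65, E65, E65 ✓
(Dest=735, Origin=651): rows 2, 12, 13 → Gate = E53, E53, E53 ✓
(Dest=735, Origin=656): rows 3, 6 → Gate = E53, E53 ✓
(Dest=742, Origin=645): rows 7, 15 → Gate = E85, E85 ✓
(Dest=751, Origin=645): rows 10, 11, 16 → Gate = E48, E48, E48 ✓
(Dest=751, Origin=651): row 14 → Gate = E39 ✓
Every {Dest, Origin} value is associated with a single Gate value, so {Dest, Origin} → Gate holds.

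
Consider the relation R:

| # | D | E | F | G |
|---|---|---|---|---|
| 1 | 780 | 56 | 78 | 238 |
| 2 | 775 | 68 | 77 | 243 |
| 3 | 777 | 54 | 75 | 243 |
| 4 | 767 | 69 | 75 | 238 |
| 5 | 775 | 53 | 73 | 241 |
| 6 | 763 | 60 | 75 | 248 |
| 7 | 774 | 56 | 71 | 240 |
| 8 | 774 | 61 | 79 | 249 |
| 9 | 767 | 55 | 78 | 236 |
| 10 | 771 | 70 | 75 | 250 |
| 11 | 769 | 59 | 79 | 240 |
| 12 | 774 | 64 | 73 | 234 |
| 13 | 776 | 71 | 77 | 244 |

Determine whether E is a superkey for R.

Rows 1 and 7 have the same E value E=56 but are distinct tuples, so E does not determine every attribute — not a superkey.

No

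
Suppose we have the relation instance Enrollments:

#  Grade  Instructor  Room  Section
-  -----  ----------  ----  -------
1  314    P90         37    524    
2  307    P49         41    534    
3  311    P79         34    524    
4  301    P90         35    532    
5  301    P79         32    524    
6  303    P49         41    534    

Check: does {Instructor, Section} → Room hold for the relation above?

(Instructor=P90, Section=524): row 1 → Room = 37 ✓
(Instructor=P49, Section=534): rows 2, 6 → Room = 41, 41 ✓
(Instructor=P79, Section=524): rows 3, 5 → Room takes values {34, 32} — violation
(Instructor=P90, Section=532): row 4 → Room = 35 ✓
Two rows agree on {Instructor, Section} but differ on Room, so {Instructor, Section} → Room does not hold.

No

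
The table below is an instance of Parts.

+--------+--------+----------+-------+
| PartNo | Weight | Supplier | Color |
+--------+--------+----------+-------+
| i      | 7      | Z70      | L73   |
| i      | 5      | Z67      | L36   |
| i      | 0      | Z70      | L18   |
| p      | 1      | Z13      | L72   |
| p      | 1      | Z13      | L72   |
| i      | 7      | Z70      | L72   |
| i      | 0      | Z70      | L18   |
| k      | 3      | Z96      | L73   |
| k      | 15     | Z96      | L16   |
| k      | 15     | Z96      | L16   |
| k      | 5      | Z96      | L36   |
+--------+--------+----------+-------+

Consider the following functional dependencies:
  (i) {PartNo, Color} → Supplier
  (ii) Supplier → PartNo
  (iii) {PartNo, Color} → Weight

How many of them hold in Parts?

3

(i) {PartNo, Color} → Supplier: every LHS value maps to a single RHS value — holds.
(ii) Supplier → PartNo: every LHS value maps to a single RHS value — holds.
(iii) {PartNo, Color} → Weight: every LHS value maps to a single RHS value — holds.
3 of the 3 dependencies hold.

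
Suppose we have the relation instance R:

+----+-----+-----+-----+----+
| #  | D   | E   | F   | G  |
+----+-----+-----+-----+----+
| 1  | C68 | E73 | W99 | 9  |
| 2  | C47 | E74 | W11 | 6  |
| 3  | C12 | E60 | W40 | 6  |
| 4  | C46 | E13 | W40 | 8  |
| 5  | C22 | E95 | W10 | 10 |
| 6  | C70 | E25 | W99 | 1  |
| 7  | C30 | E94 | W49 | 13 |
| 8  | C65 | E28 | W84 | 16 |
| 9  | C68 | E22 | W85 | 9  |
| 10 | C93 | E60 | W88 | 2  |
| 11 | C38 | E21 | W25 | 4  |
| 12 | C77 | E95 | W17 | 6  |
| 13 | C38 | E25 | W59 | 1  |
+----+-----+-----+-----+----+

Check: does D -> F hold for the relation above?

D=C68: rows 1, 9 → F takes values {W99, W85} — violation
D=C47: row 2 → F = W11 ✓
D=C12: row 3 → F = W40 ✓
D=C46: row 4 → F = W40 ✓
D=C22: row 5 → F = W10 ✓
D=C70: row 6 → F = W99 ✓
D=C30: row 7 → F = W49 ✓
D=C65: row 8 → F = W84 ✓
D=C93: row 10 → F = W88 ✓
D=C38: rows 11, 13 → F takes values {W25, W59} — violation
D=C77: row 12 → F = W17 ✓
Two rows agree on D but differ on F, so D -> F does not hold.

No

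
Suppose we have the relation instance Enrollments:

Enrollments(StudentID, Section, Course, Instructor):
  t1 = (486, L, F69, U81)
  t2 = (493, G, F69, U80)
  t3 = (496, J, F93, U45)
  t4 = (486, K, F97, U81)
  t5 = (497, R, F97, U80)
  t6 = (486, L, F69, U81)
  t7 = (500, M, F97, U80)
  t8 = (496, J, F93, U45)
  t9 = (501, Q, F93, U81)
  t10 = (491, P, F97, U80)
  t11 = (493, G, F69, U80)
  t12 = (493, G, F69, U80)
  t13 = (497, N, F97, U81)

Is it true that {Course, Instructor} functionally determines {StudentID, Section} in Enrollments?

No

(Course=F69, Instructor=U81): rows 1, 6 → {StudentID,Section} = (486, L), (486, L) ✓
(Course=F69, Instructor=U80): rows 2, 11, 12 → {StudentID,Section} = (493, G), (493, G), (493, G) ✓
(Course=F93, Instructor=U45): rows 3, 8 → {StudentID,Section} = (496, J), (496, J) ✓
(Course=F97, Instructor=U81): rows 4, 13 → {StudentID,Section} takes values {(486, K), (497, N)} — violation
(Course=F97, Instructor=U80): rows 5, 7, 10 → {StudentID,Section} takes values {(497, R), (500, M), (491, P)} — violation
(Course=F93, Instructor=U81): row 9 → {StudentID,Section} = (501, Q) ✓
Two rows agree on {Course, Instructor} but differ on {StudentID, Section}, so {Course, Instructor} → {StudentID, Section} does not hold.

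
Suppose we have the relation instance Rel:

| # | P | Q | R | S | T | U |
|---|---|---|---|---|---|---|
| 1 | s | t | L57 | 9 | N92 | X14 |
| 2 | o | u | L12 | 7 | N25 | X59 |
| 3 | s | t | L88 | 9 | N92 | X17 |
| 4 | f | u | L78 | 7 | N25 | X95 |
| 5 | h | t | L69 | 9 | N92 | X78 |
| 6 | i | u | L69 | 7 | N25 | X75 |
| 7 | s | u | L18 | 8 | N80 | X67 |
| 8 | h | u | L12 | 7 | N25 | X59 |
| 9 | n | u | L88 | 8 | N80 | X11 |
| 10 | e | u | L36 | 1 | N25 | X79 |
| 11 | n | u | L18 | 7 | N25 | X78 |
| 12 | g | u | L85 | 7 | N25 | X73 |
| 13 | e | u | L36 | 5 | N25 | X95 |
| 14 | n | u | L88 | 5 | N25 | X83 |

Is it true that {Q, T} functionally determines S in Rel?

No

(Q=t, T=N92): rows 1, 3, 5 → S = 9, 9, 9 ✓
(Q=u, T=N25): rows 2, 4, 6, 8, 10, 11, 12, 13, 14 → S takes values {7, 1, 5} — violation
(Q=u, T=N80): rows 7, 9 → S = 8, 8 ✓
Two rows agree on {Q, T} but differ on S, so {Q, T} -> S does not hold.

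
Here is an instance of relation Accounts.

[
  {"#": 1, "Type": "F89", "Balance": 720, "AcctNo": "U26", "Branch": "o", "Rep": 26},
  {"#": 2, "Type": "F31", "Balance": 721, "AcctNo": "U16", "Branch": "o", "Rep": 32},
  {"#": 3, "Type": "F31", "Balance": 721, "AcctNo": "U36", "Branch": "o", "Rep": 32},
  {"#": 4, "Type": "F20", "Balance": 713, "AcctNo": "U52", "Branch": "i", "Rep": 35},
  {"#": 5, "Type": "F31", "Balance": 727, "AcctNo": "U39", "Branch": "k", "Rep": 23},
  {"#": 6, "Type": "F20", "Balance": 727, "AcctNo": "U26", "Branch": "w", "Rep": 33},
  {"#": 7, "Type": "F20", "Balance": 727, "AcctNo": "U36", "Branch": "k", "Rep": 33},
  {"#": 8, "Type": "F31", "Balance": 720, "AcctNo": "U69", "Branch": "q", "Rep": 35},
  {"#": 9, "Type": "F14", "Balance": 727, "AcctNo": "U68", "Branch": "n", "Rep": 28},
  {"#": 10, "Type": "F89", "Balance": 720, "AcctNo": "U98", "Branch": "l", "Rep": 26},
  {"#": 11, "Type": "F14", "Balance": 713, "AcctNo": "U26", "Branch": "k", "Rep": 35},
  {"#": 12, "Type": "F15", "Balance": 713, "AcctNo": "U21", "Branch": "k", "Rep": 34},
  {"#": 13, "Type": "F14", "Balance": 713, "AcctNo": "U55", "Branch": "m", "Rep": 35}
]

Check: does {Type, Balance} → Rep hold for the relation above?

(Type=F89, Balance=720): rows 1, 10 → Rep = 26, 26 ✓
(Type=F31, Balance=721): rows 2, 3 → Rep = 32, 32 ✓
(Type=F20, Balance=713): row 4 → Rep = 35 ✓
(Type=F31, Balance=727): row 5 → Rep = 23 ✓
(Type=F20, Balance=727): rows 6, 7 → Rep = 33, 33 ✓
(Type=F31, Balance=720): row 8 → Rep = 35 ✓
(Type=F14, Balance=727): row 9 → Rep = 28 ✓
(Type=F14, Balance=713): rows 11, 13 → Rep = 35, 35 ✓
(Type=F15, Balance=713): row 12 → Rep = 34 ✓
Every {Type, Balance} value is associated with a single Rep value, so {Type, Balance} → Rep holds.

Yes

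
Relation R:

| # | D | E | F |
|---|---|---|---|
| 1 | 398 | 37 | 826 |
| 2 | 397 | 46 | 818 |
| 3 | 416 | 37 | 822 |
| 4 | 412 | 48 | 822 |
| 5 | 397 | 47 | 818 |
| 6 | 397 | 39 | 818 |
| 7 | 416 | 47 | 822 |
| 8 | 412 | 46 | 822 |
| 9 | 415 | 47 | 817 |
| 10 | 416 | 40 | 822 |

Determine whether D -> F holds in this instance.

D=398: row 1 → F = 826 ✓
D=397: rows 2, 5, 6 → F = 818, 818, 818 ✓
D=416: rows 3, 7, 10 → F = 822, 822, 822 ✓
D=412: rows 4, 8 → F = 822, 822 ✓
D=415: row 9 → F = 817 ✓
Every D value is associated with a single F value, so D -> F holds.

Yes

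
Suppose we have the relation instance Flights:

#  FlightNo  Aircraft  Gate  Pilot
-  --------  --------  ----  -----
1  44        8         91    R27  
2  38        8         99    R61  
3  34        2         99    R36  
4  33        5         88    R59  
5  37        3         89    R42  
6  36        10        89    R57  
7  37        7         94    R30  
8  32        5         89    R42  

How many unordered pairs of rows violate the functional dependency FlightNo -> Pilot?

FlightNo=37: violating pairs (5,7) — 1 pair.

1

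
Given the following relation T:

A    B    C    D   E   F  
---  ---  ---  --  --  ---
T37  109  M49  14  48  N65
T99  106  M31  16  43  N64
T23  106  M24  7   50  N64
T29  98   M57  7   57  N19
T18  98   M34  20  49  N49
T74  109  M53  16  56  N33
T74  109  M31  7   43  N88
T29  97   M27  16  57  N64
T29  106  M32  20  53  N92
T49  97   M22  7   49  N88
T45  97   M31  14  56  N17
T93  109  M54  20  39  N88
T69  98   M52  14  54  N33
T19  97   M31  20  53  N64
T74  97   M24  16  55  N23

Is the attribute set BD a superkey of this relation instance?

No

Two distinct rows share (B=97, D=16), so BD does not determine every attribute — not a superkey.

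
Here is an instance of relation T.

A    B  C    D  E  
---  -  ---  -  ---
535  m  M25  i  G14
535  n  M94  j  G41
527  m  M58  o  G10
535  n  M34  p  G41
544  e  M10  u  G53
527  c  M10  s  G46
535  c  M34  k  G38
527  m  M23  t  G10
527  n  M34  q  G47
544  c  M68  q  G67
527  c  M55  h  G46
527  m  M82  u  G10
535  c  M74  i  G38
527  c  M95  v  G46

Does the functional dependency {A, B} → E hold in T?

(A=535, B=m): 1 row → E = G14 ✓
(A=535, B=n): 2 rows → E = G41, G41 ✓
(A=527, B=m): 3 rows → E = G10, G10, G10 ✓
(A=544, B=e): 1 row → E = G53 ✓
(A=527, B=c): 3 rows → E = G46, G46, G46 ✓
(A=535, B=c): 2 rows → E = G38, G38 ✓
(A=527, B=n): 1 row → E = G47 ✓
(A=544, B=c): 1 row → E = G67 ✓
Every {A, B} value is associated with a single E value, so {A, B} → E holds.

Yes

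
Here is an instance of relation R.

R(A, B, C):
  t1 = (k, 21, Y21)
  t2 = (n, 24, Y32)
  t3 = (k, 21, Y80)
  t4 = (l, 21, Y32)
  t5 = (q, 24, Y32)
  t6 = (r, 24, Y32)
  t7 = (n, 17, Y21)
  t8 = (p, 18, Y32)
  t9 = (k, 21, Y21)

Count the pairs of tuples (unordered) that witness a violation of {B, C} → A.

(B=21, C=Y21): all 2 rows agree on A — 0 pairs.
(B=24, C=Y32): violating pairs (2,5), (2,6), (5,6) — 3 pairs.

3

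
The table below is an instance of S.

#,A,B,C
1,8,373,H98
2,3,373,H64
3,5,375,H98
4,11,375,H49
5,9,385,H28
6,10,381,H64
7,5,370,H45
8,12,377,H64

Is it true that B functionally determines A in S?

B=373: rows 1, 2 → A takes values {8, 3} — violation
B=375: rows 3, 4 → A takes values {5, 11} — violation
B=385: row 5 → A = 9 ✓
B=381: row 6 → A = 10 ✓
B=370: row 7 → A = 5 ✓
B=377: row 8 → A = 12 ✓
Two rows agree on B but differ on A, so B -> A does not hold.

No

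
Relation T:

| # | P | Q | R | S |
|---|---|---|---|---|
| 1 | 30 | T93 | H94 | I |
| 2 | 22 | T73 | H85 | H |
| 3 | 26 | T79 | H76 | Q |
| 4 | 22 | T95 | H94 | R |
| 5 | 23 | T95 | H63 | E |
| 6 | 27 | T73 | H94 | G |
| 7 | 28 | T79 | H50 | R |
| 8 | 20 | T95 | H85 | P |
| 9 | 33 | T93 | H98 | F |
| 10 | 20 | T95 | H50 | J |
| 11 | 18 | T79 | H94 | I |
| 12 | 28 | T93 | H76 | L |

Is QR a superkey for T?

All 12 rows have distinct QR values, so QR → (all attributes) holds and QR is a superkey.

Yes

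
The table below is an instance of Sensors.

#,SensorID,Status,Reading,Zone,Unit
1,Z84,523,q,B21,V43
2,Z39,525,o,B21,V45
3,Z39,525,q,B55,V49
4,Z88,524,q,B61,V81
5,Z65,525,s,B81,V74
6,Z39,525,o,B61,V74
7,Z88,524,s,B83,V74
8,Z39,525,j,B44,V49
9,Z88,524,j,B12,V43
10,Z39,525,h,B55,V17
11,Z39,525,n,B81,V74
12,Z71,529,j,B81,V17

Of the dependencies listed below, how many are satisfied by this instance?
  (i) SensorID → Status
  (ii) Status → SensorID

1

(i) SensorID → Status: every LHS value maps to a single RHS value — holds.
(ii) Status → SensorID: Status=525: rows 2, 3, 5, 6, 8, 10, 11 → SensorID takes values {Z39, Z65} — violation — fails.
1 of the 2 dependencies holds.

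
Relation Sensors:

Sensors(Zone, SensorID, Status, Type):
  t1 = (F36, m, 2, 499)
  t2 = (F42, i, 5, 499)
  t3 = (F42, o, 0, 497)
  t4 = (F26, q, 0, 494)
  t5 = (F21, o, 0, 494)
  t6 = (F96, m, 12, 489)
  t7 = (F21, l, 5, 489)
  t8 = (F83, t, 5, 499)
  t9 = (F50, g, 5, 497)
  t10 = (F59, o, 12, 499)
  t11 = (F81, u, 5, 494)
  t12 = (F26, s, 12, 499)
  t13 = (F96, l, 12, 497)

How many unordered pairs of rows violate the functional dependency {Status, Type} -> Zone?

(Status=5, Type=499): violating pairs (2,8) — 1 pair.
(Status=0, Type=494): violating pairs (4,5) — 1 pair.
(Status=12, Type=499): violating pairs (10,12) — 1 pair.

3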